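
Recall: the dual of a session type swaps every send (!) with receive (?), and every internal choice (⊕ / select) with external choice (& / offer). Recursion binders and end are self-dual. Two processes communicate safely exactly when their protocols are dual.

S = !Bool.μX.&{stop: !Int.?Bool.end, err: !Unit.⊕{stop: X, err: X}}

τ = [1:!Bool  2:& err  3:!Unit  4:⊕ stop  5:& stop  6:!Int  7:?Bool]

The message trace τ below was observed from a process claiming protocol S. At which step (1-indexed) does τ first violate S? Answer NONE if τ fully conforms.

NONE

@1 !Bool  ok  residual = μX.…
@2 & err  ok  residual = !Unit.⊕{stop: μX.…, err: μX.…}
@3 !Unit  ok  residual = ⊕{stop: μX.…, err: μX.…}
@4 ⊕ stop  ok  residual = μX.…
@5 & stop  ok  residual = !Int.?Bool.end
@6 !Int  ok  residual = ?Bool.end
@7 ?Bool  ok  residual = end
τ conforms to S (length 7)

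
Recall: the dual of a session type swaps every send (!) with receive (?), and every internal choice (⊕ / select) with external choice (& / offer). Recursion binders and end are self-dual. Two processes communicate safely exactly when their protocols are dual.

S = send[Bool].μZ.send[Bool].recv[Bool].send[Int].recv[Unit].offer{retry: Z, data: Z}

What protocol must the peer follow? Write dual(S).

recv[Bool].μZ.recv[Bool].send[Bool].recv[Int].send[Unit].select{retry: Z, data: Z}

send[Bool] = recv[Bool]
  μZ = μZ  (rec unchanged)
    send[Bool] = recv[Bool]
      recv[Bool] = send[Bool]
        send[Int] = recv[Int]
          recv[Unit] = send[Unit]
            offer{retry,data} = select{retry,data}  (external→internal)
              [retry]
                dual(Z) = Z
              [data]
                dual(Z) = Z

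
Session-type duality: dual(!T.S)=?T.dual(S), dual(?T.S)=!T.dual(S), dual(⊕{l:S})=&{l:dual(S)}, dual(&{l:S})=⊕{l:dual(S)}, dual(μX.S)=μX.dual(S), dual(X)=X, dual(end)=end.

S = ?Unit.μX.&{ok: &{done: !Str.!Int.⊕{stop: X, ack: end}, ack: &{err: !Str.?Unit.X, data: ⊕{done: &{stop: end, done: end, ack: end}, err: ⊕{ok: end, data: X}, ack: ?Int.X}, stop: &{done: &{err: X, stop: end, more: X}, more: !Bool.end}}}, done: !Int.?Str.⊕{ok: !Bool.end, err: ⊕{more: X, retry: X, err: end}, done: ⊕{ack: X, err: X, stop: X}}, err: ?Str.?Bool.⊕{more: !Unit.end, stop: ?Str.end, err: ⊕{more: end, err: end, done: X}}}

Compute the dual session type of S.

!Unit.μX.⊕{ok: ⊕{done: ?Str.?Int.&{stop: X, ack: end}, ack: ⊕{err: ?Str.!Unit.X, data: &{done: ⊕{stop: end, done: end, ack: end}, err: &{ok: end, data: X}, ack: !Int.X}, stop: ⊕{done: ⊕{err: X, stop: end, more: X}, more: ?Bool.end}}}, done: ?Int.!Str.&{ok: ?Bool.end, err: &{more: X, retry: X, err: end}, done: &{ack: X, err: X, stop: X}}, err: !Str.!Bool.&{more: ?Unit.end, stop: !Str.end, err: &{more: end, err: end, done: X}}}

?Unit = !Unit
  μX = μX  (rec unchanged)
    &{ok,done,err} = ⊕{ok,done,err}  (external→internal)
      case ok:
        &{done,ack} = ⊕{done,ack}  (external→internal)
          case done:
            !Str = ?Str
              !Int = ?Int
                ⊕{stop,ack} = &{stop,ack}  (select→offer)
                  case stop:
                    dual(X) = X
                  case ack:
                    dual(end) = end
          case ack:
            &{err,data,stop} = ⊕{err,data,stop}  (external→internal)
              case err:
                !Str = ?Str
                  ?Unit = !Unit
                    dual(X) = X
              case data:
                ⊕{done,err,ack} = &{done,err,ack}  (select→offer)
                  case done:
                    &{stop,done,ack} = ⊕{stop,done,ack}  (external→internal)
                      case stop:
                        dual(end) = end
                      case done:
                        dual(end) = end
                      case ack:
                        dual(end) = end
                  case err:
                    ⊕{ok,data} = &{ok,data}  (select→offer)
                      case ok:
                        dual(end) = end
                      case data:
                        dual(X) = X
                  case ack:
                    ?Int = !Int
                      dual(X) = X
              case stop:
                &{done,more} = ⊕{done,more}  (external→internal)
                  case done:
                    &{err,stop,more} = ⊕{err,stop,more}  (external→internal)
                      case err:
                        dual(X) = X
                      case stop:
                        dual(end) = end
                      case more:
                        dual(X) = X
                  case more:
                    !Bool = ?Bool
                      dual(end) = end
      case done:
        !Int = ?Int
          ?Str = !Str
            ⊕{ok,err,done} = &{ok,err,done}  (select→offer)
              case ok:
                !Bool = ?Bool
                  dual(end) = end
              case err:
                ⊕{more,retry,err} = &{more,retry,err}  (select→offer)
                  case more:
                    dual(X) = X
                  case retry:
                    dual(X) = X
                  case err:
                    dual(end) = end
              case done:
                ⊕{ack,err,stop} = &{ack,err,stop}  (select→offer)
                  case ack:
                    dual(X) = X
                  case err:
                    dual(X) = X
                  case stop:
                    dual(X) = X
      case err:
        ?Str = !Str
          ?Bool = !Bool
            ⊕{more,stop,err} = &{more,stop,err}  (select→offer)
              case more:
                !Unit = ?Unit
                  dual(end) = end
              case stop:
                ?Str = !Str
                  dual(end) = end
              case err:
                ⊕{more,err,done} = &{more,err,done}  (select→offer)
                  case more:
                    dual(end) = end
                  case err:
                    dual(end) = end
                  case done:
                    dual(X) = X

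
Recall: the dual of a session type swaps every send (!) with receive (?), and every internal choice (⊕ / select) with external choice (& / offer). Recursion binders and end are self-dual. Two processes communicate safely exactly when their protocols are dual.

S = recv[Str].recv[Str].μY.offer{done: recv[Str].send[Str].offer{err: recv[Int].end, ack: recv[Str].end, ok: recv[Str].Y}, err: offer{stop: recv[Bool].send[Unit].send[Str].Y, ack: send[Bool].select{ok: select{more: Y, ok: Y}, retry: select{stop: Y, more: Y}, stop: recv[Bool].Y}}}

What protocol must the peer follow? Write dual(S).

send[Str].send[Str].μY.select{done: send[Str].recv[Str].select{err: send[Int].end, ack: send[Str].end, ok: send[Str].Y}, err: select{stop: send[Bool].recv[Unit].recv[Str].Y, ack: recv[Bool].offer{ok: offer{more: Y, ok: Y}, retry: offer{stop: Y, more: Y}, stop: send[Bool].Y}}}

recv[Str] ↦ send[Str]
  recv[Str] ↦ send[Str]
    μY ↦ μY  (binder kept)
      offer{done,err} ↦ select{done,err}  (&→⊕)
        [done]
          recv[Str] ↦ send[Str]
            send[Str] ↦ recv[Str]
              offer{err,ack,ok} ↦ select{err,ack,ok}  (&→⊕)
                [err]
                  recv[Int] ↦ send[Int]
                    end self-dual
                [ack]
                  recv[Str] ↦ send[Str]
                    end self-dual
                [ok]
                  recv[Str] ↦ send[Str]
                    Y self-dual
        [err]
          offer{stop,ack} ↦ select{stop,ack}  (&→⊕)
            [stop]
              recv[Bool] ↦ send[Bool]
                send[Unit] ↦ recv[Unit]
                  send[Str] ↦ recv[Str]
                    Y self-dual
            [ack]
              send[Bool] ↦ recv[Bool]
                select{ok,retry,stop} ↦ offer{ok,retry,stop}  (internal→external)
                  [ok]
                    select{more,ok} ↦ offer{more,ok}  (internal→external)
                      [more]
                        Y self-dual
                      [ok]
                        Y self-dual
                  [retry]
                    select{stop,more} ↦ offer{stop,more}  (internal→external)
                      [stop]
                        Y self-dual
                      [more]
                        Y self-dual
                  [stop]
                    recv[Bool] ↦ send[Bool]
                      Y self-dual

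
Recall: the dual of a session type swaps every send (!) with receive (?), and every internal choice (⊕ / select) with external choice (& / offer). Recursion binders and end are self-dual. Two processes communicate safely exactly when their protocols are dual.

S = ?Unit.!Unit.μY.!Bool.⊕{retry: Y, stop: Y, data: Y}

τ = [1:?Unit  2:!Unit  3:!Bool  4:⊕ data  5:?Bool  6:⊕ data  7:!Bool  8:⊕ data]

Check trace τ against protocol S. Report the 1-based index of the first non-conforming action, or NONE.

step 1: ?Unit  match  state: !Unit.μY.…
step 2: !Unit  match  state: μY.…
step 3: !Bool  match  state: ⊕{retry: μY.…, stop: μY.…, data: μY.…}
step 4: ⊕ data  match  state: μY.…
step 5: got ?Bool, protocol expects !Bool  ✗

5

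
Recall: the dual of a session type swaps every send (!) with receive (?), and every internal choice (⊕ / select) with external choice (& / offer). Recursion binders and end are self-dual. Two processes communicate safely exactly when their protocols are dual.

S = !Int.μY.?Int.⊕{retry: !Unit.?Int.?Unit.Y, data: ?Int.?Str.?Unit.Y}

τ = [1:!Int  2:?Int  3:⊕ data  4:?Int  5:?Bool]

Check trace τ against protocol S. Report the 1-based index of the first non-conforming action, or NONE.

5

@1 !Int  match  now at μY.…
@2 ?Int  match  now at ⊕{retry: !Unit.?Int.?Unit.μY.…, data: ?Int.?Str.?Unit.μY.…}
@3 ⊕ data  match  now at ?Int.?Str.?Unit.μY.…
@4 ?Int  match  now at ?Str.?Unit.μY.…
@5 got ?Bool, protocol expects ?Str  ✗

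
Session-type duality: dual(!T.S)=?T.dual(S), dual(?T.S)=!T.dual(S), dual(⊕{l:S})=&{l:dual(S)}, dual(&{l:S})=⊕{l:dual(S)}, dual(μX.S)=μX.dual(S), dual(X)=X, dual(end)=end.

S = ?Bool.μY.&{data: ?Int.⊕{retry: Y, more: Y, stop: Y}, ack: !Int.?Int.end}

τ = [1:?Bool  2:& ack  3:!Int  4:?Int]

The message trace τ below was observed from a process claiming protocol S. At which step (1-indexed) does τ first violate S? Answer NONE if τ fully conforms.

@1 ?Bool  ok  cont: μY.…
@2 & ack  ok  cont: !Int.?Int.end
@3 !Int  ok  cont: ?Int.end
@4 ?Int  ok  cont: end
trace exhausted — no violation

NONE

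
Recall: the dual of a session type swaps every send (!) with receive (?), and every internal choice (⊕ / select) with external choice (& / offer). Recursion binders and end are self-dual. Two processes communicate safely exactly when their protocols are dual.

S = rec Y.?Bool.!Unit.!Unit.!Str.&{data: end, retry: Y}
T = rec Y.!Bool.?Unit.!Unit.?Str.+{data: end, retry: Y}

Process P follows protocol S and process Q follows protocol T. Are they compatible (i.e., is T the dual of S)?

rec Y ‖ rec Y  ✓ (binder kept)
  ?Bool ‖ !Bool  ✓
    !Unit ‖ ?Unit  ✓
      !Unit ‖ !Unit  ✗ same direction on both sides — not dual

NO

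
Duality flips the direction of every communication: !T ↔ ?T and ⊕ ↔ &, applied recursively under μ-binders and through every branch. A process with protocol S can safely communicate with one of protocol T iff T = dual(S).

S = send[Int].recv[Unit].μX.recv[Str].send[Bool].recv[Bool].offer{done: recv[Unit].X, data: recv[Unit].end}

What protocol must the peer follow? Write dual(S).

send[Int] → recv[Int]
  recv[Unit] → send[Unit]
    μX → μX  (binder kept)
      recv[Str] → send[Str]
        send[Bool] → recv[Bool]
          recv[Bool] → send[Bool]
            offer{done,data} → select{done,data}  (offer→select)
              case done:
                recv[Unit] → send[Unit]
                  dual(X) = X
              case data:
                recv[Unit] → send[Unit]
                  dual(end) = end

recv[Int].send[Unit].μX.send[Str].recv[Bool].send[Bool].select{done: send[Unit].X, data: send[Unit].end}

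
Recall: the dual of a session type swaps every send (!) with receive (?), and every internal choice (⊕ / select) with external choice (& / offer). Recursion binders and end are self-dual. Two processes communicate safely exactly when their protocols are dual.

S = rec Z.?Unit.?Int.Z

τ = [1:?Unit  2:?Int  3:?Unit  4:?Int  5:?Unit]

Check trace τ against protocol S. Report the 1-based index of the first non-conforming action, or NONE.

NONE

step 1: ?Unit  ok  cont: ?Int.rec Z.…
step 2: ?Int  ok  cont: rec Z.…
step 3: ?Unit  ok  cont: ?Int.rec Z.…
step 4: ?Int  ok  cont: rec Z.…
step 5: ?Unit  ok  cont: ?Int.rec Z.…
all 5 steps conform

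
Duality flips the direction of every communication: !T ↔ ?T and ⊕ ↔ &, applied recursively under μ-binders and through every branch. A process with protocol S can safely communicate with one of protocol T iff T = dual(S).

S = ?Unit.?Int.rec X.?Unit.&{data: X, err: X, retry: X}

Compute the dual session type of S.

?Unit = !Unit
  ?Int = !Int
    rec X = rec X  (μ self-dual)
      ?Unit = !Unit
        &{data,err,retry} = +{data,err,retry}  (offer→select)
          [data]
            X self-dual
          [err]
            X self-dual
          [retry]
            X self-dual

!Unit.!Int.rec X.!Unit.+{data: X, err: X, retry: X}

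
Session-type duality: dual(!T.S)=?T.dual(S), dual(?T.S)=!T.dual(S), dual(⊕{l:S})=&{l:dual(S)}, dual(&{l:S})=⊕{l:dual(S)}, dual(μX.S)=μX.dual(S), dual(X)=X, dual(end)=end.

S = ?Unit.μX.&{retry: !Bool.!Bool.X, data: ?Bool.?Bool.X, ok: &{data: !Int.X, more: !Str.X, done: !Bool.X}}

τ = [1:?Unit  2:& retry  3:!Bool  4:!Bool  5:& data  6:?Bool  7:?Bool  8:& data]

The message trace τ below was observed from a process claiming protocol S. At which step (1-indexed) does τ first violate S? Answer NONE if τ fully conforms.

@1 ?Unit  ok  state: μX.…
@2 & retry  ok  state: !Bool.!Bool.μX.…
@3 !Bool  ok  state: !Bool.μX.…
@4 !Bool  ok  state: μX.…
@5 & data  ok  state: ?Bool.?Bool.μX.…
@6 ?Bool  ok  state: ?Bool.μX.…
@7 ?Bool  ok  state: μX.…
@8 & data  ok  state: ?Bool.?Bool.μX.…
all 8 steps conform

NONE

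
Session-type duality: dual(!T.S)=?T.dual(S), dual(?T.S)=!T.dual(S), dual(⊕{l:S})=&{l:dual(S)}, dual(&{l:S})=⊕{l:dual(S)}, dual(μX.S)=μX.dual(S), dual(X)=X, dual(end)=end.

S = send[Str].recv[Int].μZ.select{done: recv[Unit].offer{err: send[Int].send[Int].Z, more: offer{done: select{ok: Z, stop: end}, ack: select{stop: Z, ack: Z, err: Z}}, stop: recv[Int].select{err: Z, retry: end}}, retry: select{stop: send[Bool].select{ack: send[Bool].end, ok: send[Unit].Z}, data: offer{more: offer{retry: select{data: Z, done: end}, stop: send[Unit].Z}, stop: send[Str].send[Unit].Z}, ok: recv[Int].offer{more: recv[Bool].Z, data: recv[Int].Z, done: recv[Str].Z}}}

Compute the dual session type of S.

recv[Str].send[Int].μZ.offer{done: send[Unit].select{err: recv[Int].recv[Int].Z, more: select{done: offer{ok: Z, stop: end}, ack: offer{stop: Z, ack: Z, err: Z}}, stop: send[Int].offer{err: Z, retry: end}}, retry: offer{stop: recv[Bool].offer{ack: recv[Bool].end, ok: recv[Unit].Z}, data: select{more: select{retry: offer{data: Z, done: end}, stop: recv[Unit].Z}, stop: recv[Str].recv[Unit].Z}, ok: send[Int].select{more: send[Bool].Z, data: send[Int].Z, done: send[Str].Z}}}

send[Str] → recv[Str]
  recv[Int] → send[Int]
    μZ → μZ  (binder kept)
      select{done,retry} → offer{done,retry}  (⊕→&)
        case done:
          recv[Unit] → send[Unit]
            offer{err,more,stop} → select{err,more,stop}  (&→⊕)
              case err:
                send[Int] → recv[Int]
                  send[Int] → recv[Int]
                    Z ↦ Z
              case more:
                offer{done,ack} → select{done,ack}  (&→⊕)
                  case done:
                    select{ok,stop} → offer{ok,stop}  (⊕→&)
                      case ok:
                        Z ↦ Z
                      case stop:
                        end ↦ end
                  case ack:
                    select{stop,ack,err} → offer{stop,ack,err}  (⊕→&)
                      case stop:
                        Z ↦ Z
                      case ack:
                        Z ↦ Z
                      case err:
                        Z ↦ Z
              case stop:
                recv[Int] → send[Int]
                  select{err,retry} → offer{err,retry}  (⊕→&)
                    case err:
                      Z ↦ Z
                    case retry:
                      end ↦ end
        case retry:
          select{stop,data,ok} → offer{stop,data,ok}  (⊕→&)
            case stop:
              send[Bool] → recv[Bool]
                select{ack,ok} → offer{ack,ok}  (⊕→&)
                  case ack:
                    send[Bool] → recv[Bool]
                      end ↦ end
                  case ok:
                    send[Unit] → recv[Unit]
                      Z ↦ Z
            case data:
              offer{more,stop} → select{more,stop}  (&→⊕)
                case more:
                  offer{retry,stop} → select{retry,stop}  (&→⊕)
                    case retry:
                      select{data,done} → offer{data,done}  (⊕→&)
                        case data:
                          Z ↦ Z
                        case done:
                          end ↦ end
                    case stop:
                      send[Unit] → recv[Unit]
                        Z ↦ Z
                case stop:
                  send[Str] → recv[Str]
                    send[Unit] → recv[Unit]
                      Z ↦ Z
            case ok:
              recv[Int] → send[Int]
                offer{more,data,done} → select{more,data,done}  (&→⊕)
                  case more:
                    recv[Bool] → send[Bool]
                      Z ↦ Z
                  case data:
                    recv[Int] → send[Int]
                      Z ↦ Z
                  case done:
                    recv[Str] → send[Str]
                      Z ↦ Z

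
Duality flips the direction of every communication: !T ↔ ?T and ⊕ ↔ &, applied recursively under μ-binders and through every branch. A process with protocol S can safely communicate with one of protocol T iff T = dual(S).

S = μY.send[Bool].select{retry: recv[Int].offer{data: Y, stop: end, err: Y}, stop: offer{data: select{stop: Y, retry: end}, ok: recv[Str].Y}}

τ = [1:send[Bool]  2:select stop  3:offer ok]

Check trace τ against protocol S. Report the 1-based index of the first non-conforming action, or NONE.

@1 send[Bool]  match  state: select{retry: recv[Int].offer{data: μY.…, stop: end, err: μY.…}, stop: offer{data: select{stop: μY.…, retry: end}, ok: recv[Str].μY.…}}
@2 select stop  match  state: offer{data: select{stop: μY.…, retry: end}, ok: recv[Str].μY.…}
@3 offer ok  match  state: recv[Str].μY.…
all 3 steps conform

NONE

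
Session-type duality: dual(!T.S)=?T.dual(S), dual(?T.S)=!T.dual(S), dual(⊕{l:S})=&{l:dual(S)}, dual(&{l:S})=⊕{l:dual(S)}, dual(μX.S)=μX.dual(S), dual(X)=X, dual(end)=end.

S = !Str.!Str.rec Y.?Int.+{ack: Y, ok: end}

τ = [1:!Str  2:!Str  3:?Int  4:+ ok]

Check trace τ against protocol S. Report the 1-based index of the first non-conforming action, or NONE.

[1] !Str  ok  cont: !Str.rec Y.…
[2] !Str  ok  cont: rec Y.…
[3] ?Int  ok  cont: +{ack: rec Y.…, ok: end}
[4] + ok  ok  cont: end
trace exhausted — no violation

NONE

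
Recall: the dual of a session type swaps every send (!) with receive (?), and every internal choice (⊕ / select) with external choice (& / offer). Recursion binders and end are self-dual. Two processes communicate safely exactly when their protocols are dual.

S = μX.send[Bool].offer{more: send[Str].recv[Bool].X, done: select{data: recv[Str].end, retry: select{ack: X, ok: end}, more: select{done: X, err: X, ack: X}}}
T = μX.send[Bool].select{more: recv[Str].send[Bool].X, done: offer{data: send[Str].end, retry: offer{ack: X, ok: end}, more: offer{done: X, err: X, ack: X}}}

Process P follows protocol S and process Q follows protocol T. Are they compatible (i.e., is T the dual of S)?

μX | μX  ok (μ self-dual)
  send[Bool] | send[Bool]  ✗ same direction on both sides — not dual

NO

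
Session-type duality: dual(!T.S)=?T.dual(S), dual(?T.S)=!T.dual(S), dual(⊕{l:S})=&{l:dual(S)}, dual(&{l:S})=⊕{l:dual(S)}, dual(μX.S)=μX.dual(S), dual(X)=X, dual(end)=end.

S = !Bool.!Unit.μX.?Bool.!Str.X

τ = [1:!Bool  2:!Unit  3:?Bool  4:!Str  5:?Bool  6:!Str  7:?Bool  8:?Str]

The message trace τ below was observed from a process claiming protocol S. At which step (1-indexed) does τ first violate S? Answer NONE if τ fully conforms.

8

step 1: !Bool  match  now at !Unit.μX.…
step 2: !Unit  match  now at μX.…
step 3: ?Bool  match  now at !Str.μX.…
step 4: !Str  match  now at μX.…
step 5: ?Bool  match  now at !Str.μX.…
step 6: !Str  match  now at μX.…
step 7: ?Bool  match  now at !Str.μX.…
step 8: got ?Str, protocol expects !Str  ✗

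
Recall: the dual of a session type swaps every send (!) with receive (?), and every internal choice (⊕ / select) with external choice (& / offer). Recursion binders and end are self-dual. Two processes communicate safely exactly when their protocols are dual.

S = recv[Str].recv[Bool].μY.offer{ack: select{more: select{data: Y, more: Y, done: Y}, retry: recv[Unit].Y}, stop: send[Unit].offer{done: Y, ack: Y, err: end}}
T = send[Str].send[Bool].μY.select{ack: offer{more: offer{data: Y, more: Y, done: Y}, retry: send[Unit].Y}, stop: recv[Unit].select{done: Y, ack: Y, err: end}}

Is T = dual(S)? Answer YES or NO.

YES

recv[Str] | send[Str]  ✓
  recv[Bool] | send[Bool]  ✓
    μY | μY  ✓ (μ self-dual)
      offer{ack,stop} | select{ack,stop}  ✓ labels match
        case ack:
          select{more,retry} | offer{more,retry}  ✓ labels match
            case more:
              select{data,more,done} | offer{data,more,done}  ✓ labels match
                case data:
                  Y | Y  ✓
                case more:
                  Y | Y  ✓
                case done:
                  Y | Y  ✓
            case retry:
              recv[Unit] | send[Unit]  ✓
                Y | Y  ✓
        case stop:
          send[Unit] | recv[Unit]  ✓
            offer{done,ack,err} | select{done,ack,err}  ✓ labels match
              case done:
                Y | Y  ✓
              case ack:
                Y | Y  ✓
              case err:
                end | end  ✓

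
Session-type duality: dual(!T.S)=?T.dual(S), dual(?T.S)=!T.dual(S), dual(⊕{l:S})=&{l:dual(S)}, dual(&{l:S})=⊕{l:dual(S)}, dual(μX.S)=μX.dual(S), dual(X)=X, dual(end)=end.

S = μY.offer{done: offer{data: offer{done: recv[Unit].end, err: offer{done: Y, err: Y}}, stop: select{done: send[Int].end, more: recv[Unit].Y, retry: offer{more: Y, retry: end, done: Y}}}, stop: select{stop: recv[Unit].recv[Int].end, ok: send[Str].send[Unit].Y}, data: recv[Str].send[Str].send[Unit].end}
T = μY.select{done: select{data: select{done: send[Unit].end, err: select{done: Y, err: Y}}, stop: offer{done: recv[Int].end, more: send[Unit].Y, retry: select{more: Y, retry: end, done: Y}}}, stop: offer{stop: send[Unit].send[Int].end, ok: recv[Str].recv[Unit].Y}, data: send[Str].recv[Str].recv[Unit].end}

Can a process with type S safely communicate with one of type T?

YES

μY vs μY  match (rec unchanged)
  offer{done,stop,data} vs select{done,stop,data}  match same labels
    case done:
      offer{data,stop} vs select{data,stop}  match same labels
        case data:
          offer{done,err} vs select{done,err}  match same labels
            case done:
              recv[Unit] vs send[Unit]  match
                end vs end  match
            case err:
              offer{done,err} vs select{done,err}  match same labels
                case done:
                  Y vs Y  match
                case err:
                  Y vs Y  match
        case stop:
          select{done,more,retry} vs offer{done,more,retry}  match same labels
            case done:
              send[Int] vs recv[Int]  match
                end vs end  match
            case more:
              recv[Unit] vs send[Unit]  match
                Y vs Y  match
            case retry:
              offer{more,retry,done} vs select{more,retry,done}  match same labels
                case more:
                  Y vs Y  match
                case retry:
                  end vs end  match
                case done:
                  Y vs Y  match
    case stop:
      select{stop,ok} vs offer{stop,ok}  match same labels
        case stop:
          recv[Unit] vs send[Unit]  match
            recv[Int] vs send[Int]  match
              end vs end  match
        case ok:
          send[Str] vs recv[Str]  match
            send[Unit] vs recv[Unit]  match
              Y vs Y  match
    case data:
      recv[Str] vs send[Str]  match
        send[Str] vs recv[Str]  match
          send[Unit] vs recv[Unit]  match
            end vs end  match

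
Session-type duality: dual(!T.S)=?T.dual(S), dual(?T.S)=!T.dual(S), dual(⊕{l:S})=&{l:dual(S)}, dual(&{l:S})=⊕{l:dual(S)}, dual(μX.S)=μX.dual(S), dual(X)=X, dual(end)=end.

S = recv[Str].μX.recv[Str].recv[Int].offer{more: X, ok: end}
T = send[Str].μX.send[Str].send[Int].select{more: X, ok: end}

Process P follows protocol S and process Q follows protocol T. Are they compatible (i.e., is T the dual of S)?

recv[Str] | send[Str]  ok
  μX | μX  ok (binder kept)
    recv[Str] | send[Str]  ok
      recv[Int] | send[Int]  ok
        offer{more,ok} | select{more,ok}  ok label sets agree
          case more:
            X | X  ok
          case ok:
            end | end  ok

YES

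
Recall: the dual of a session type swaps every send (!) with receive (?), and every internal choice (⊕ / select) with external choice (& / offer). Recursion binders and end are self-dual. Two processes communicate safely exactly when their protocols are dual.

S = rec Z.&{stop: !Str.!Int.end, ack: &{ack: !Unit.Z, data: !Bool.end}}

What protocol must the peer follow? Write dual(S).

rec Z → rec Z  (binder kept)
  &{stop,ack} → +{stop,ack}  (&→⊕)
    case stop:
      !Str → ?Str
        !Int → ?Int
          dual(end) = end
    case ack:
      &{ack,data} → +{ack,data}  (&→⊕)
        case ack:
          !Unit → ?Unit
            dual(Z) = Z
        case data:
          !Bool → ?Bool
            dual(end) = end

rec Z.+{stop: ?Str.?Int.end, ack: +{ack: ?Unit.Z, data: ?Bool.end}}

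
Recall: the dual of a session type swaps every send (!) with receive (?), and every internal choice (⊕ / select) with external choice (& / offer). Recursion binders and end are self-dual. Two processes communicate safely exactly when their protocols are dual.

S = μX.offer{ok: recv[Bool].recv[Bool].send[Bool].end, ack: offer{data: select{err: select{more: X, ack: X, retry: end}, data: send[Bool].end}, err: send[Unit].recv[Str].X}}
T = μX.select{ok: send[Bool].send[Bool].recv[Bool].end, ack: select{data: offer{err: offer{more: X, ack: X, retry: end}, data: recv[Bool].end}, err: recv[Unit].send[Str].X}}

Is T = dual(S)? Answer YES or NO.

μX ‖ μX  ok (μ self-dual)
  offer{ok,ack} ‖ select{ok,ack}  ok label sets agree
    • ok:
      recv[Bool] ‖ send[Bool]  ok
        recv[Bool] ‖ send[Bool]  ok
          send[Bool] ‖ recv[Bool]  ok
            end ‖ end  ok
    • ack:
      offer{data,err} ‖ select{data,err}  ok label sets agree
        • data:
          select{err,data} ‖ offer{err,data}  ok label sets agree
            • err:
              select{more,ack,retry} ‖ offer{more,ack,retry}  ok label sets agree
                • more:
                  X ‖ X  ok
                • ack:
                  X ‖ X  ok
                • retry:
                  end ‖ end  ok
            • data:
              send[Bool] ‖ recv[Bool]  ok
                end ‖ end  ok
        • err:
          send[Unit] ‖ recv[Unit]  ok
            recv[Str] ‖ send[Str]  ok
              X ‖ X  ok

YES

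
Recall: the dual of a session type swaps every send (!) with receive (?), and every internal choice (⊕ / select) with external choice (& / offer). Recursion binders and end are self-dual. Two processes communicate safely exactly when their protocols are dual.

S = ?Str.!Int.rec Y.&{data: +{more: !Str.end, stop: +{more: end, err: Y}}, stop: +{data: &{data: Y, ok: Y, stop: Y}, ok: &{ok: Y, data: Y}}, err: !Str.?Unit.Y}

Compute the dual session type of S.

?Str ↦ !Str
  !Int ↦ ?Int
    rec Y ↦ rec Y  (rec unchanged)
      &{data,stop,err} ↦ +{data,stop,err}  (external→internal)
        • data:
          +{more,stop} ↦ &{more,stop}  (select→offer)
            • more:
              !Str ↦ ?Str
                end ↦ end
            • stop:
              +{more,err} ↦ &{more,err}  (select→offer)
                • more:
                  end ↦ end
                • err:
                  Y ↦ Y
        • stop:
          +{data,ok} ↦ &{data,ok}  (select→offer)
            • data:
              &{data,ok,stop} ↦ +{data,ok,stop}  (external→internal)
                • data:
                  Y ↦ Y
                • ok:
                  Y ↦ Y
                • stop:
                  Y ↦ Y
            • ok:
              &{ok,data} ↦ +{ok,data}  (external→internal)
                • ok:
                  Y ↦ Y
                • data:
                  Y ↦ Y
        • err:
          !Str ↦ ?Str
            ?Unit ↦ !Unit
              Y ↦ Y

!Str.?Int.rec Y.+{data: &{more: ?Str.end, stop: &{more: end, err: Y}}, stop: &{data: +{data: Y, ok: Y, stop: Y}, ok: +{ok: Y, data: Y}}, err: ?Str.!Unit.Y}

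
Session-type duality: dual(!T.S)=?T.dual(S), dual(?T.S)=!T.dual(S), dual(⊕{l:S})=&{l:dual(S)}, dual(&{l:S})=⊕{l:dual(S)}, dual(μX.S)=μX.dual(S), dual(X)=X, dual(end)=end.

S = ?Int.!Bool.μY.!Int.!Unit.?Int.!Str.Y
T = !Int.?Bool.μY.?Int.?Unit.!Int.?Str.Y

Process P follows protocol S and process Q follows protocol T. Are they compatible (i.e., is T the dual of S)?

YES

?Int vs !Int  ✓
  !Bool vs ?Bool  ✓
    μY vs μY  ✓ (rec unchanged)
      !Int vs ?Int  ✓
        !Unit vs ?Unit  ✓
          ?Int vs !Int  ✓
            !Str vs ?Str  ✓
              Y vs Y  ✓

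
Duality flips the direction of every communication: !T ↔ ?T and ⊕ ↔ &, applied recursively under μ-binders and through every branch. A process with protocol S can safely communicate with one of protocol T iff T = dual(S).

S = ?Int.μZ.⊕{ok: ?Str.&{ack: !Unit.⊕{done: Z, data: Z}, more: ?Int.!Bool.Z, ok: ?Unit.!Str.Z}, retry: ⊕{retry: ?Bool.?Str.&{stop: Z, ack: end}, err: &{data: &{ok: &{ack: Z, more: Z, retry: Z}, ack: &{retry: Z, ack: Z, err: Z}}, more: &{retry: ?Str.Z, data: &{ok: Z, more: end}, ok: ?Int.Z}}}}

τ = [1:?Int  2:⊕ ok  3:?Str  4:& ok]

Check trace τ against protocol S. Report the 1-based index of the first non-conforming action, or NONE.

NONE

[1] ?Int  ✓  residual = μZ.…
[2] ⊕ ok  ✓  residual = ?Str.&{ack: !Unit.⊕{done: μZ.…, data: μZ.…}, more: ?Int.!Bool.μZ.…, ok: ?Unit.!Str.μZ.…}
[3] ?Str  ✓  residual = &{ack: !Unit.⊕{done: μZ.…, data: μZ.…}, more: ?Int.!Bool.μZ.…, ok: ?Unit.!Str.μZ.…}
[4] & ok  ✓  residual = ?Unit.!Str.μZ.…
trace exhausted — no violation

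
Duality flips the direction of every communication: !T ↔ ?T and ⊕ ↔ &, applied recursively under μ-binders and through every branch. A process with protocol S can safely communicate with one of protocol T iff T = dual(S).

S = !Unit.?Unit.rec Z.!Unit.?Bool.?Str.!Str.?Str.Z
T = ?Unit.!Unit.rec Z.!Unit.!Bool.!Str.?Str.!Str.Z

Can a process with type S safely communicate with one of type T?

NO

!Unit ‖ ?Unit  ok
  ?Unit ‖ !Unit  ok
    rec Z ‖ rec Z  ok (binder kept)
      !Unit ‖ !Unit  ✗ same direction on both sides — not dual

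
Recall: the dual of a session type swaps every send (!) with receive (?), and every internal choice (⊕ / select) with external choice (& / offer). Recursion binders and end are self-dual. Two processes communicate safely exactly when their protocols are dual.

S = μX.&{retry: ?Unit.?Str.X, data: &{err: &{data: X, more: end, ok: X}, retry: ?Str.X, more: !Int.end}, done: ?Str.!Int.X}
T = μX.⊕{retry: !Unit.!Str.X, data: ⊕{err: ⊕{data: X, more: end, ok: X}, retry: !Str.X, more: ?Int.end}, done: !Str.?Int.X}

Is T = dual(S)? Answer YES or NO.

μX vs μX  match (binder kept)
  &{retry,data,done} vs ⊕{retry,data,done}  match label sets agree
    case retry:
      ?Unit vs !Unit  match
        ?Str vs !Str  match
          X vs X  match
    case data:
      &{err,retry,more} vs ⊕{err,retry,more}  match label sets agree
        case err:
          &{data,more,ok} vs ⊕{data,more,ok}  match label sets agree
            case data:
              X vs X  match
            case more:
              end vs end  match
            case ok:
              X vs X  match
        case retry:
          ?Str vs !Str  match
            X vs X  match
        case more:
          !Int vs ?Int  match
            end vs end  match
    case done:
      ?Str vs !Str  match
        !Int vs ?Int  match
          X vs X  match

YES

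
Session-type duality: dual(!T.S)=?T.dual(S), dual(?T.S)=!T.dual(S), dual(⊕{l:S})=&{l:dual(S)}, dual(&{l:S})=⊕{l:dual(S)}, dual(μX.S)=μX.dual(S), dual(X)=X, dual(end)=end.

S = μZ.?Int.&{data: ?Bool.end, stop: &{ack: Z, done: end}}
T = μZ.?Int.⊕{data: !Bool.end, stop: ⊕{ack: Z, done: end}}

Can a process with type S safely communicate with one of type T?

μZ vs μZ  ✓ (binder kept)
  ?Int vs ?Int  ✗ same direction on both sides — not dual

NO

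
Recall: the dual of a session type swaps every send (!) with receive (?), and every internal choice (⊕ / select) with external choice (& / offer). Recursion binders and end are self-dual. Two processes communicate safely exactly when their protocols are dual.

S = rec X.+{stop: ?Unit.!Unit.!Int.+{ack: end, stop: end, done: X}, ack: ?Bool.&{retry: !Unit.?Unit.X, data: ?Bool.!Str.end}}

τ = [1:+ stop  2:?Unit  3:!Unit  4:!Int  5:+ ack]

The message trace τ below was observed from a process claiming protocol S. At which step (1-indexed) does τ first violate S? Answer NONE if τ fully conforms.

@1 + stop  ✓  residual = ?Unit.!Unit.!Int.+{ack: end, stop: end, done: rec X.…}
@2 ?Unit  ✓  residual = !Unit.!Int.+{ack: end, stop: end, done: rec X.…}
@3 !Unit  ✓  residual = !Int.+{ack: end, stop: end, done: rec X.…}
@4 !Int  ✓  residual = +{ack: end, stop: end, done: rec X.…}
@5 + ack  ✓  residual = end
all 5 steps conform

NONE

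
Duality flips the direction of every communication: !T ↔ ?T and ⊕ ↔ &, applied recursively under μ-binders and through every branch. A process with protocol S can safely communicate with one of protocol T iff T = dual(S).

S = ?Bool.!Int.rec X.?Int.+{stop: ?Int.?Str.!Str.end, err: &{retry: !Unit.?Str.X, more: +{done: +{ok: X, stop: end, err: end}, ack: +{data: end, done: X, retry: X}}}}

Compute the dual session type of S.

?Bool → !Bool
  !Int → ?Int
    rec X → rec X  (rec unchanged)
      ?Int → !Int
        +{stop,err} → &{stop,err}  (select→offer)
          [stop]
            ?Int → !Int
              ?Str → !Str
                !Str → ?Str
                  end ↦ end
          [err]
            &{retry,more} → +{retry,more}  (&→⊕)
              [retry]
                !Unit → ?Unit
                  ?Str → !Str
                    X ↦ X
              [more]
                +{done,ack} → &{done,ack}  (select→offer)
                  [done]
                    +{ok,stop,err} → &{ok,stop,err}  (select→offer)
                      [ok]
                        X ↦ X
                      [stop]
                        end ↦ end
                      [err]
                        end ↦ end
                  [ack]
                    +{data,done,retry} → &{data,done,retry}  (select→offer)
                      [data]
                        end ↦ end
                      [done]
                        X ↦ X
                      [retry]
                        X ↦ X

!Bool.?Int.rec X.!Int.&{stop: !Int.!Str.?Str.end, err: +{retry: ?Unit.!Str.X, more: &{done: &{ok: X, stop: end, err: end}, ack: &{data: end, done: X, retry: X}}}}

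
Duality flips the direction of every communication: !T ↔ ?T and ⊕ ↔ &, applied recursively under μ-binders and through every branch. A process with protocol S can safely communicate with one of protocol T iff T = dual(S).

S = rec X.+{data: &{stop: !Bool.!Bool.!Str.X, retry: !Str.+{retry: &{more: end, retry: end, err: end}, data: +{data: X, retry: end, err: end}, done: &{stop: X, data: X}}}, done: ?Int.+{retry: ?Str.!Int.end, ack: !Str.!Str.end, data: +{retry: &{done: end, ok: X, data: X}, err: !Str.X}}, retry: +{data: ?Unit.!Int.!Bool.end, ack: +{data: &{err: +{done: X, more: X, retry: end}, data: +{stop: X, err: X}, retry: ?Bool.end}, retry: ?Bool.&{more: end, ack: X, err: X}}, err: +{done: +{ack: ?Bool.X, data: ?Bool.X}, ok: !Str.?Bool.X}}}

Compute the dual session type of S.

rec X.&{data: +{stop: ?Bool.?Bool.?Str.X, retry: ?Str.&{retry: +{more: end, retry: end, err: end}, data: &{data: X, retry: end, err: end}, done: +{stop: X, data: X}}}, done: !Int.&{retry: !Str.?Int.end, ack: ?Str.?Str.end, data: &{retry: +{done: end, ok: X, data: X}, err: ?Str.X}}, retry: &{data: !Unit.?Int.?Bool.end, ack: &{data: +{err: &{done: X, more: X, retry: end}, data: &{stop: X, err: X}, retry: !Bool.end}, retry: !Bool.+{more: end, ack: X, err: X}}, err: &{done: &{ack: !Bool.X, data: !Bool.X}, ok: ?Str.!Bool.X}}}

rec X ↦ rec X  (rec unchanged)
  +{data,done,retry} ↦ &{data,done,retry}  (select→offer)
    case data:
      &{stop,retry} ↦ +{stop,retry}  (offer→select)
        case stop:
          !Bool ↦ ?Bool
            !Bool ↦ ?Bool
              !Str ↦ ?Str
                dual(X) = X
        case retry:
          !Str ↦ ?Str
            +{retry,data,done} ↦ &{retry,data,done}  (select→offer)
              case retry:
                &{more,retry,err} ↦ +{more,retry,err}  (offer→select)
                  case more:
                    dual(end) = end
                  case retry:
                    dual(end) = end
                  case err:
                    dual(end) = end
              case data:
                +{data,retry,err} ↦ &{data,retry,err}  (select→offer)
                  case data:
                    dual(X) = X
                  case retry:
                    dual(end) = end
                  case err:
                    dual(end) = end
              case done:
                &{stop,data} ↦ +{stop,data}  (offer→select)
                  case stop:
                    dual(X) = X
                  case data:
                    dual(X) = X
    case done:
      ?Int ↦ !Int
        +{retry,ack,data} ↦ &{retry,ack,data}  (select→offer)
          case retry:
            ?Str ↦ !Str
              !Int ↦ ?Int
                dual(end) = end
          case ack:
            !Str ↦ ?Str
              !Str ↦ ?Str
                dual(end) = end
          case data:
            +{retry,err} ↦ &{retry,err}  (select→offer)
              case retry:
                &{done,ok,data} ↦ +{done,ok,data}  (offer→select)
                  case done:
                    dual(end) = end
                  case ok:
                    dual(X) = X
                  case data:
                    dual(X) = X
              case err:
                !Str ↦ ?Str
                  dual(X) = X
    case retry:
      +{data,ack,err} ↦ &{data,ack,err}  (select→offer)
        case data:
          ?Unit ↦ !Unit
            !Int ↦ ?Int
              !Bool ↦ ?Bool
                dual(end) = end
        case ack:
          +{data,retry} ↦ &{data,retry}  (select→offer)
            case data:
              &{err,data,retry} ↦ +{err,data,retry}  (offer→select)
                case err:
                  +{done,more,retry} ↦ &{done,more,retry}  (select→offer)
                    case done:
                      dual(X) = X
                    case more:
                      dual(X) = X
                    case retry:
                      dual(end) = end
                case data:
                  +{stop,err} ↦ &{stop,err}  (select→offer)
                    case stop:
                      dual(X) = X
                    case err:
                      dual(X) = X
                case retry:
                  ?Bool ↦ !Bool
                    dual(end) = end
            case retry:
              ?Bool ↦ !Bool
                &{more,ack,err} ↦ +{more,ack,err}  (offer→select)
                  case more:
                    dual(end) = end
                  case ack:
                    dual(X) = X
                  case err:
                    dual(X) = X
        case err:
          +{done,ok} ↦ &{done,ok}  (select→offer)
            case done:
              +{ack,data} ↦ &{ack,data}  (select→offer)
                case ack:
                  ?Bool ↦ !Bool
                    dual(X) = X
                case data:
                  ?Bool ↦ !Bool
                    dual(X) = X
            case ok:
              !Str ↦ ?Str
                ?Bool ↦ !Bool
                  dual(X) = X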